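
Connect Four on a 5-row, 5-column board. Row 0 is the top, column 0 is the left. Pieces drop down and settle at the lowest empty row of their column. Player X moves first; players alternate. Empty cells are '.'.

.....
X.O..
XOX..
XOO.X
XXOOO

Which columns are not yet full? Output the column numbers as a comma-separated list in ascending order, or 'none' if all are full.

Answer: 0,1,2,3,4

Derivation:
col 0: top cell = '.' → open
col 1: top cell = '.' → open
col 2: top cell = '.' → open
col 3: top cell = '.' → open
col 4: top cell = '.' → open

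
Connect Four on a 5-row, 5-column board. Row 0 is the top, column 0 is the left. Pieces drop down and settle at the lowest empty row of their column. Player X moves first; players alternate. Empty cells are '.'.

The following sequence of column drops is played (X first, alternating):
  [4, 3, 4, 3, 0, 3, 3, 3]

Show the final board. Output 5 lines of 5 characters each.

Move 1: X drops in col 4, lands at row 4
Move 2: O drops in col 3, lands at row 4
Move 3: X drops in col 4, lands at row 3
Move 4: O drops in col 3, lands at row 3
Move 5: X drops in col 0, lands at row 4
Move 6: O drops in col 3, lands at row 2
Move 7: X drops in col 3, lands at row 1
Move 8: O drops in col 3, lands at row 0

Answer: ...O.
...X.
...O.
...OX
X..OX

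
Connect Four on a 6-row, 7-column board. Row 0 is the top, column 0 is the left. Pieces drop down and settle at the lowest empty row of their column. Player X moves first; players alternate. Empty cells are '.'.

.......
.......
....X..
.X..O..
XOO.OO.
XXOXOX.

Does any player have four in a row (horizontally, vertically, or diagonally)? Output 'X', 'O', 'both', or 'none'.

none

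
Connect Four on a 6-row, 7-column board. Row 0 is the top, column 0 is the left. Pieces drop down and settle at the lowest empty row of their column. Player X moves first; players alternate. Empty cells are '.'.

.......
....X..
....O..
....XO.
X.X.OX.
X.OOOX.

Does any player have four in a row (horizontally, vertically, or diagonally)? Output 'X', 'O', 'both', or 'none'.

none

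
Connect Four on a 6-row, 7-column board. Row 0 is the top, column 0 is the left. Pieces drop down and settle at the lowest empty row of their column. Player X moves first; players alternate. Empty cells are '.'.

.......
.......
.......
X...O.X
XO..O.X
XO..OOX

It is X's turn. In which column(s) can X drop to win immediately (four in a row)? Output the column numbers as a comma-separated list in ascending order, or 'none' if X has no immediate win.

Answer: 0,6

Derivation:
col 0: drop X → WIN!
col 1: drop X → no win
col 2: drop X → no win
col 3: drop X → no win
col 4: drop X → no win
col 5: drop X → no win
col 6: drop X → WIN!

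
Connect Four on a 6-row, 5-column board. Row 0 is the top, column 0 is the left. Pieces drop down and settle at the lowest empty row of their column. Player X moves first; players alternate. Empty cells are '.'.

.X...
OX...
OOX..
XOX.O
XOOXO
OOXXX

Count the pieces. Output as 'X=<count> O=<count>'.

X=10 O=10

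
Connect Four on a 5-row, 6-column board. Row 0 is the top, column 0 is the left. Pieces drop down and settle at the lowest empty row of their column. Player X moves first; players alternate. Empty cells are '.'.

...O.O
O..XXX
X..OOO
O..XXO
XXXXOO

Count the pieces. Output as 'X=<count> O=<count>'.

X=10 O=10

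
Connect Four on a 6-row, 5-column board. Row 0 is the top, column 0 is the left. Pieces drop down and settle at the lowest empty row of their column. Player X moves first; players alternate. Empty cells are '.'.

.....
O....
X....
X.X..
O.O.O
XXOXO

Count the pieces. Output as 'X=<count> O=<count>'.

X=6 O=6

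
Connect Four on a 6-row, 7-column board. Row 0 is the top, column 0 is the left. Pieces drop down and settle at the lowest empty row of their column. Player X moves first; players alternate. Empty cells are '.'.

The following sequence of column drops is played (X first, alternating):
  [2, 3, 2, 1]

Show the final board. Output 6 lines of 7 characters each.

Answer: .......
.......
.......
.......
..X....
.OXO...

Derivation:
Move 1: X drops in col 2, lands at row 5
Move 2: O drops in col 3, lands at row 5
Move 3: X drops in col 2, lands at row 4
Move 4: O drops in col 1, lands at row 5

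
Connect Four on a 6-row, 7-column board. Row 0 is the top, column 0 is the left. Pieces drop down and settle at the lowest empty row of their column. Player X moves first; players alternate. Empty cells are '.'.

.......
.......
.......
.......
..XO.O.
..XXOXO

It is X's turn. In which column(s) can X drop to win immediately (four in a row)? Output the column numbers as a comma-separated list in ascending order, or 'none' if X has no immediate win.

col 0: drop X → no win
col 1: drop X → no win
col 2: drop X → no win
col 3: drop X → no win
col 4: drop X → no win
col 5: drop X → no win
col 6: drop X → no win

Answer: none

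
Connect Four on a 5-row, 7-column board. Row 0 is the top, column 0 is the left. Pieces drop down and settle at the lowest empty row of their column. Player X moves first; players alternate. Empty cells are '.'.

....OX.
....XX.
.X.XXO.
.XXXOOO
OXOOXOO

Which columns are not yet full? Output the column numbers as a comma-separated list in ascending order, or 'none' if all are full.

col 0: top cell = '.' → open
col 1: top cell = '.' → open
col 2: top cell = '.' → open
col 3: top cell = '.' → open
col 4: top cell = 'O' → FULL
col 5: top cell = 'X' → FULL
col 6: top cell = '.' → open

Answer: 0,1,2,3,6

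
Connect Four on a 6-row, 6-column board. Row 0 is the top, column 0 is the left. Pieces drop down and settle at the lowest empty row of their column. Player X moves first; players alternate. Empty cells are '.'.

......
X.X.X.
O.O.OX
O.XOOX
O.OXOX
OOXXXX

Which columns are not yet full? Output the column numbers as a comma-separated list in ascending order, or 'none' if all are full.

col 0: top cell = '.' → open
col 1: top cell = '.' → open
col 2: top cell = '.' → open
col 3: top cell = '.' → open
col 4: top cell = '.' → open
col 5: top cell = '.' → open

Answer: 0,1,2,3,4,5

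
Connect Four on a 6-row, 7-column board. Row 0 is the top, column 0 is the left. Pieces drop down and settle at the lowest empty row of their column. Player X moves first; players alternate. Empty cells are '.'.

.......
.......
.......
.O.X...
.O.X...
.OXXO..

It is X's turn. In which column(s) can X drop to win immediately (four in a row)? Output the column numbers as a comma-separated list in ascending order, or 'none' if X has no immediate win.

col 0: drop X → no win
col 1: drop X → no win
col 2: drop X → no win
col 3: drop X → WIN!
col 4: drop X → no win
col 5: drop X → no win
col 6: drop X → no win

Answer: 3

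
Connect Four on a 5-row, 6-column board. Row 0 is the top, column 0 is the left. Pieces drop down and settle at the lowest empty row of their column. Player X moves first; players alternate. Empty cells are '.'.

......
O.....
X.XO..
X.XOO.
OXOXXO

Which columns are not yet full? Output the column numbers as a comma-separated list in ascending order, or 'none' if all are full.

Answer: 0,1,2,3,4,5

Derivation:
col 0: top cell = '.' → open
col 1: top cell = '.' → open
col 2: top cell = '.' → open
col 3: top cell = '.' → open
col 4: top cell = '.' → open
col 5: top cell = '.' → open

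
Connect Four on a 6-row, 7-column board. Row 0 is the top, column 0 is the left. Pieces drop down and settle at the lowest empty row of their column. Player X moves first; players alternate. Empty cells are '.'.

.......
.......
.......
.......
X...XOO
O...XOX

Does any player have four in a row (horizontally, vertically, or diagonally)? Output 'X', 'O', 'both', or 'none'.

none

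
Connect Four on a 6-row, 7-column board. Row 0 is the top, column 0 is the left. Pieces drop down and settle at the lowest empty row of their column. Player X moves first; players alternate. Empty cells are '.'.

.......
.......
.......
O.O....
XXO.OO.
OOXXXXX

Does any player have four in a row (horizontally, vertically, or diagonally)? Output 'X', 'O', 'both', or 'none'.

X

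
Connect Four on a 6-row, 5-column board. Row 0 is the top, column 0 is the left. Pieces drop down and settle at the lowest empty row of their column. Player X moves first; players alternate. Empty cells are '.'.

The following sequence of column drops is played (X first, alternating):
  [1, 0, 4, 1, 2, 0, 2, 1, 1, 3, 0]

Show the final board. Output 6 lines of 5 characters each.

Answer: .....
.....
.X...
XO...
OOX..
OXXOX

Derivation:
Move 1: X drops in col 1, lands at row 5
Move 2: O drops in col 0, lands at row 5
Move 3: X drops in col 4, lands at row 5
Move 4: O drops in col 1, lands at row 4
Move 5: X drops in col 2, lands at row 5
Move 6: O drops in col 0, lands at row 4
Move 7: X drops in col 2, lands at row 4
Move 8: O drops in col 1, lands at row 3
Move 9: X drops in col 1, lands at row 2
Move 10: O drops in col 3, lands at row 5
Move 11: X drops in col 0, lands at row 3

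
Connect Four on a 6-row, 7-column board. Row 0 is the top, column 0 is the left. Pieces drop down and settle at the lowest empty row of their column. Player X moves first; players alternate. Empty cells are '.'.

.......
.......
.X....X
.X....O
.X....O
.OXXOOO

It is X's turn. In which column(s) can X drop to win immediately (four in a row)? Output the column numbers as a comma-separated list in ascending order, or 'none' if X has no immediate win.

Answer: 1

Derivation:
col 0: drop X → no win
col 1: drop X → WIN!
col 2: drop X → no win
col 3: drop X → no win
col 4: drop X → no win
col 5: drop X → no win
col 6: drop X → no win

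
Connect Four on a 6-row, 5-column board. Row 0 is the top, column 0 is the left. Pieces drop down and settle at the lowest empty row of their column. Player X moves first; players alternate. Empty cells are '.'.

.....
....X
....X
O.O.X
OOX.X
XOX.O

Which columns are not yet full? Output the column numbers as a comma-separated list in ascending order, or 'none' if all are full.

col 0: top cell = '.' → open
col 1: top cell = '.' → open
col 2: top cell = '.' → open
col 3: top cell = '.' → open
col 4: top cell = '.' → open

Answer: 0,1,2,3,4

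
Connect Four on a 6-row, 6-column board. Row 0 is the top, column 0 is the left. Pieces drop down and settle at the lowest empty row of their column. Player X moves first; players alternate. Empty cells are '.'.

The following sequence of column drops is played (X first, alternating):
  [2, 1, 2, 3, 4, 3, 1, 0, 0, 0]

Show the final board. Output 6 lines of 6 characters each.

Move 1: X drops in col 2, lands at row 5
Move 2: O drops in col 1, lands at row 5
Move 3: X drops in col 2, lands at row 4
Move 4: O drops in col 3, lands at row 5
Move 5: X drops in col 4, lands at row 5
Move 6: O drops in col 3, lands at row 4
Move 7: X drops in col 1, lands at row 4
Move 8: O drops in col 0, lands at row 5
Move 9: X drops in col 0, lands at row 4
Move 10: O drops in col 0, lands at row 3

Answer: ......
......
......
O.....
XXXO..
OOXOX.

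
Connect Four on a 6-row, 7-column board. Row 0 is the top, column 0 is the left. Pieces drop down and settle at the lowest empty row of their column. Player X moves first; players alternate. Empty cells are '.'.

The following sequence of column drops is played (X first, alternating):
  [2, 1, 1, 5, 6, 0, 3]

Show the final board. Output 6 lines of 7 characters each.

Move 1: X drops in col 2, lands at row 5
Move 2: O drops in col 1, lands at row 5
Move 3: X drops in col 1, lands at row 4
Move 4: O drops in col 5, lands at row 5
Move 5: X drops in col 6, lands at row 5
Move 6: O drops in col 0, lands at row 5
Move 7: X drops in col 3, lands at row 5

Answer: .......
.......
.......
.......
.X.....
OOXX.OX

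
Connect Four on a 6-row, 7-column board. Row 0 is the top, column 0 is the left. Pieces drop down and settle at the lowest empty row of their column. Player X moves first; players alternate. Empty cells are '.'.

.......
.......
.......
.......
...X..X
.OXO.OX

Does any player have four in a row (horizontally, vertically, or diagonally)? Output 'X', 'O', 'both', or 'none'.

none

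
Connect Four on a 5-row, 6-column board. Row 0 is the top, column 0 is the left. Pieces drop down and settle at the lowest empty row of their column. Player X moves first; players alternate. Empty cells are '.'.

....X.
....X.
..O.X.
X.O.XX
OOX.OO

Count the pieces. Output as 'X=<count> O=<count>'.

X=7 O=6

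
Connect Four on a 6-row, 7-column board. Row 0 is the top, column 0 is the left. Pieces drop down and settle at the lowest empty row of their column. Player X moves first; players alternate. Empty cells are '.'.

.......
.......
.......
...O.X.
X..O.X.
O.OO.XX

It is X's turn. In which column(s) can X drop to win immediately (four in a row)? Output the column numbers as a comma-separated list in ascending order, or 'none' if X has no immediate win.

col 0: drop X → no win
col 1: drop X → no win
col 2: drop X → no win
col 3: drop X → no win
col 4: drop X → no win
col 5: drop X → WIN!
col 6: drop X → no win

Answer: 5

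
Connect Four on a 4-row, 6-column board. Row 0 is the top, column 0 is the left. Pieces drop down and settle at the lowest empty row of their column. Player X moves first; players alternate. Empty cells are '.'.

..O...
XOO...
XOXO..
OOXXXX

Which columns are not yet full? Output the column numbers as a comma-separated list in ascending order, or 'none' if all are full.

Answer: 0,1,3,4,5

Derivation:
col 0: top cell = '.' → open
col 1: top cell = '.' → open
col 2: top cell = 'O' → FULL
col 3: top cell = '.' → open
col 4: top cell = '.' → open
col 5: top cell = '.' → open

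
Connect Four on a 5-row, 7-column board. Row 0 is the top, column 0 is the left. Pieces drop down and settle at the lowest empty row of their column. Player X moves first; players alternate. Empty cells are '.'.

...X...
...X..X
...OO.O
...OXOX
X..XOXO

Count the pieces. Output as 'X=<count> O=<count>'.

X=8 O=7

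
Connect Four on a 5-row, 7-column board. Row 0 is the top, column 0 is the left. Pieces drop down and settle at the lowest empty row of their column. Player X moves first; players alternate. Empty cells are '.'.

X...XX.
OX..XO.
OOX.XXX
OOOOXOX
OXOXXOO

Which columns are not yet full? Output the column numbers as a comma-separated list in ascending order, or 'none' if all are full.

Answer: 1,2,3,6

Derivation:
col 0: top cell = 'X' → FULL
col 1: top cell = '.' → open
col 2: top cell = '.' → open
col 3: top cell = '.' → open
col 4: top cell = 'X' → FULL
col 5: top cell = 'X' → FULL
col 6: top cell = '.' → open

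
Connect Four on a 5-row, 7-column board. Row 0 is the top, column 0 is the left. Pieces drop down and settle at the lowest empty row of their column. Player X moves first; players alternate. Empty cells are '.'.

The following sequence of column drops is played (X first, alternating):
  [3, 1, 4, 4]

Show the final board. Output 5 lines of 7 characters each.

Move 1: X drops in col 3, lands at row 4
Move 2: O drops in col 1, lands at row 4
Move 3: X drops in col 4, lands at row 4
Move 4: O drops in col 4, lands at row 3

Answer: .......
.......
.......
....O..
.O.XX..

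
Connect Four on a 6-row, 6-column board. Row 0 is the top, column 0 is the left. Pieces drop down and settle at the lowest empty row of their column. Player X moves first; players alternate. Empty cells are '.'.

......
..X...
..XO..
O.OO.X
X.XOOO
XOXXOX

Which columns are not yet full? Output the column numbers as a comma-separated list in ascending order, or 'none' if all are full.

col 0: top cell = '.' → open
col 1: top cell = '.' → open
col 2: top cell = '.' → open
col 3: top cell = '.' → open
col 4: top cell = '.' → open
col 5: top cell = '.' → open

Answer: 0,1,2,3,4,5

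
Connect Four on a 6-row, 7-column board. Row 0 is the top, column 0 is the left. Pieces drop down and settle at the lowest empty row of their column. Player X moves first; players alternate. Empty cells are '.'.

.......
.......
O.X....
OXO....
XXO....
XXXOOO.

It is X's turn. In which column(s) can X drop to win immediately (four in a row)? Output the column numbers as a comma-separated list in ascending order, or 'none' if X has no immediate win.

Answer: 1

Derivation:
col 0: drop X → no win
col 1: drop X → WIN!
col 2: drop X → no win
col 3: drop X → no win
col 4: drop X → no win
col 5: drop X → no win
col 6: drop X → no win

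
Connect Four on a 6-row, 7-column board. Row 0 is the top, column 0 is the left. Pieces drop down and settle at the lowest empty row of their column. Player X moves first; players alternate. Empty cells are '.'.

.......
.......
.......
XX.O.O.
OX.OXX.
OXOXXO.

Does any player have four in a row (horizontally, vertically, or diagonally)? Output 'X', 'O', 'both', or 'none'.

none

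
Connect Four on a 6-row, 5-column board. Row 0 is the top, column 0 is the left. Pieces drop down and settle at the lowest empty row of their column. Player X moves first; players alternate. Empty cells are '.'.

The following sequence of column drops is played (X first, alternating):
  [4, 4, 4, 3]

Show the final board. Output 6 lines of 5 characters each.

Move 1: X drops in col 4, lands at row 5
Move 2: O drops in col 4, lands at row 4
Move 3: X drops in col 4, lands at row 3
Move 4: O drops in col 3, lands at row 5

Answer: .....
.....
.....
....X
....O
...OX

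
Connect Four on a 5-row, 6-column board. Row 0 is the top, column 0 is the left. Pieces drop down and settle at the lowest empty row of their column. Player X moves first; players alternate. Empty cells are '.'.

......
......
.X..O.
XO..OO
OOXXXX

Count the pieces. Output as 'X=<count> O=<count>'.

X=6 O=6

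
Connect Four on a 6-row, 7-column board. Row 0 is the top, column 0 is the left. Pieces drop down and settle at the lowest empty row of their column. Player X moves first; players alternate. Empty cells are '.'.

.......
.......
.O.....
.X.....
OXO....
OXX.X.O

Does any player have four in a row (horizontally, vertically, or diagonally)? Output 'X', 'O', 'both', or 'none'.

none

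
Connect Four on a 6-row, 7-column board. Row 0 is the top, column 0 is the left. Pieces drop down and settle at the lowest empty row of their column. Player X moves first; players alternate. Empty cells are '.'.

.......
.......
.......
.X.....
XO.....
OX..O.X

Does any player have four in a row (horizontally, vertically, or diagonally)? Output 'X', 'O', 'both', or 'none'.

none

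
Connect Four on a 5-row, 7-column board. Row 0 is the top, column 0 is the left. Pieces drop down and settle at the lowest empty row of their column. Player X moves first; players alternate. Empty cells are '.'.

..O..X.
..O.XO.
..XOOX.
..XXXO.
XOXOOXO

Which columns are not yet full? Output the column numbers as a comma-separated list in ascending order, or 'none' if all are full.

Answer: 0,1,3,4,6

Derivation:
col 0: top cell = '.' → open
col 1: top cell = '.' → open
col 2: top cell = 'O' → FULL
col 3: top cell = '.' → open
col 4: top cell = '.' → open
col 5: top cell = 'X' → FULL
col 6: top cell = '.' → open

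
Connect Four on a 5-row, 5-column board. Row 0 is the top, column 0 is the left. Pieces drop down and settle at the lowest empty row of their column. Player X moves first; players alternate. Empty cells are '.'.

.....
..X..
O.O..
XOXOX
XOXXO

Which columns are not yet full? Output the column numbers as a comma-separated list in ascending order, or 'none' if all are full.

col 0: top cell = '.' → open
col 1: top cell = '.' → open
col 2: top cell = '.' → open
col 3: top cell = '.' → open
col 4: top cell = '.' → open

Answer: 0,1,2,3,4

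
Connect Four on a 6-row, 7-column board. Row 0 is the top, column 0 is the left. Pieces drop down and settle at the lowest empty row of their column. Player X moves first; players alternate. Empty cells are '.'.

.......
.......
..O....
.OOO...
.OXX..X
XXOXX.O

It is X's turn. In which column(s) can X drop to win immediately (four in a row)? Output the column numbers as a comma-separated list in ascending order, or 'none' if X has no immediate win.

Answer: none

Derivation:
col 0: drop X → no win
col 1: drop X → no win
col 2: drop X → no win
col 3: drop X → no win
col 4: drop X → no win
col 5: drop X → no win
col 6: drop X → no win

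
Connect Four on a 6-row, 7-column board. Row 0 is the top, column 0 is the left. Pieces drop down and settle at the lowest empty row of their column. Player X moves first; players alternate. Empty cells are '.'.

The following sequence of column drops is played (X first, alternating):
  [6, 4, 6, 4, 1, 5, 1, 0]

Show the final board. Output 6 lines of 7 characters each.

Move 1: X drops in col 6, lands at row 5
Move 2: O drops in col 4, lands at row 5
Move 3: X drops in col 6, lands at row 4
Move 4: O drops in col 4, lands at row 4
Move 5: X drops in col 1, lands at row 5
Move 6: O drops in col 5, lands at row 5
Move 7: X drops in col 1, lands at row 4
Move 8: O drops in col 0, lands at row 5

Answer: .......
.......
.......
.......
.X..O.X
OX..OOX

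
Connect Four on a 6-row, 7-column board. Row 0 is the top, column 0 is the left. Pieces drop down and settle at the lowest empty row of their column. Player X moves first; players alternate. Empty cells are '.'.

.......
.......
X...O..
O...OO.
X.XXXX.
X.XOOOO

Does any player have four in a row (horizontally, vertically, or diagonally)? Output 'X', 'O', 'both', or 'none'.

both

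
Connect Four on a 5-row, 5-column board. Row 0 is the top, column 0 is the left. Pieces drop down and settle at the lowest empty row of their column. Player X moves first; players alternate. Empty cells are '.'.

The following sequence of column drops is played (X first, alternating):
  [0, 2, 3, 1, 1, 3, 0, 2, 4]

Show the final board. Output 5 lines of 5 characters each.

Move 1: X drops in col 0, lands at row 4
Move 2: O drops in col 2, lands at row 4
Move 3: X drops in col 3, lands at row 4
Move 4: O drops in col 1, lands at row 4
Move 5: X drops in col 1, lands at row 3
Move 6: O drops in col 3, lands at row 3
Move 7: X drops in col 0, lands at row 3
Move 8: O drops in col 2, lands at row 3
Move 9: X drops in col 4, lands at row 4

Answer: .....
.....
.....
XXOO.
XOOXX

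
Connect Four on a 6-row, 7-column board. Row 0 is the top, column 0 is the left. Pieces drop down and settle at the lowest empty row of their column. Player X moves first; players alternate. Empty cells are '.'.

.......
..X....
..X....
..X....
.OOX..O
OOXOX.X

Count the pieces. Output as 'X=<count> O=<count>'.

X=7 O=6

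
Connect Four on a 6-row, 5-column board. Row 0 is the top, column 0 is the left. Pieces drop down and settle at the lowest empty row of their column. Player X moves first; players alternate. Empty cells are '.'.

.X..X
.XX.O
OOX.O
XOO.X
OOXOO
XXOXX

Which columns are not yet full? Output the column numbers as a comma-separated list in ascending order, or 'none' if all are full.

Answer: 0,2,3

Derivation:
col 0: top cell = '.' → open
col 1: top cell = 'X' → FULL
col 2: top cell = '.' → open
col 3: top cell = '.' → open
col 4: top cell = 'X' → FULL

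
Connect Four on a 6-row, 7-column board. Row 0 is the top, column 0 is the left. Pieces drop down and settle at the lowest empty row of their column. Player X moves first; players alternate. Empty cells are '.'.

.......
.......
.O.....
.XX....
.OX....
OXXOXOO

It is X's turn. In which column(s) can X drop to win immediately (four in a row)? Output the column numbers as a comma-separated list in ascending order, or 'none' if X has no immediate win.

col 0: drop X → no win
col 1: drop X → no win
col 2: drop X → WIN!
col 3: drop X → no win
col 4: drop X → no win
col 5: drop X → no win
col 6: drop X → no win

Answer: 2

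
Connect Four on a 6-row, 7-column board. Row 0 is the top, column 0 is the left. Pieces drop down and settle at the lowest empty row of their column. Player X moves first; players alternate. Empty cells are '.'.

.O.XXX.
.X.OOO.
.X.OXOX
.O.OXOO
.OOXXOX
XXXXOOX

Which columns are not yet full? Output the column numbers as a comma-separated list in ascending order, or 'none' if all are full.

col 0: top cell = '.' → open
col 1: top cell = 'O' → FULL
col 2: top cell = '.' → open
col 3: top cell = 'X' → FULL
col 4: top cell = 'X' → FULL
col 5: top cell = 'X' → FULL
col 6: top cell = '.' → open

Answer: 0,2,6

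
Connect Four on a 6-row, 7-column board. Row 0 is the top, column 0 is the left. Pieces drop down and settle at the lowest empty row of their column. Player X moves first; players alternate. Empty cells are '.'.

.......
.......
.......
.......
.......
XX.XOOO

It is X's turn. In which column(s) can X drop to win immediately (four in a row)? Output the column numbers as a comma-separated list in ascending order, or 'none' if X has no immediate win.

Answer: 2

Derivation:
col 0: drop X → no win
col 1: drop X → no win
col 2: drop X → WIN!
col 3: drop X → no win
col 4: drop X → no win
col 5: drop X → no win
col 6: drop X → no win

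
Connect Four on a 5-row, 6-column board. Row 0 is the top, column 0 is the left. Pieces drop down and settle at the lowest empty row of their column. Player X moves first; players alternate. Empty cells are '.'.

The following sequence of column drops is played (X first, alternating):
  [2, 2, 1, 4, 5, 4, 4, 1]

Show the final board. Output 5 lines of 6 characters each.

Answer: ......
......
....X.
.OO.O.
.XX.OX

Derivation:
Move 1: X drops in col 2, lands at row 4
Move 2: O drops in col 2, lands at row 3
Move 3: X drops in col 1, lands at row 4
Move 4: O drops in col 4, lands at row 4
Move 5: X drops in col 5, lands at row 4
Move 6: O drops in col 4, lands at row 3
Move 7: X drops in col 4, lands at row 2
Move 8: O drops in col 1, lands at row 3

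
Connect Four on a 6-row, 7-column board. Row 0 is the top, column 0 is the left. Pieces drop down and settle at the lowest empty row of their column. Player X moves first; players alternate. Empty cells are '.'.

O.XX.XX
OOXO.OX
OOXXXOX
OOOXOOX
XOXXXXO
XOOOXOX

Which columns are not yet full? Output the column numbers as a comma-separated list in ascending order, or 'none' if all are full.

Answer: 1,4

Derivation:
col 0: top cell = 'O' → FULL
col 1: top cell = '.' → open
col 2: top cell = 'X' → FULL
col 3: top cell = 'X' → FULL
col 4: top cell = '.' → open
col 5: top cell = 'X' → FULL
col 6: top cell = 'X' → FULL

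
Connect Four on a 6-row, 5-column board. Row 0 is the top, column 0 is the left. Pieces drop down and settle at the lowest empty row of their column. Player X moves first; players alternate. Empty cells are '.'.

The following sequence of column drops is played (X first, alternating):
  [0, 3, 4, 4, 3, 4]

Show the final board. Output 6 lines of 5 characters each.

Answer: .....
.....
.....
....O
...XO
X..OX

Derivation:
Move 1: X drops in col 0, lands at row 5
Move 2: O drops in col 3, lands at row 5
Move 3: X drops in col 4, lands at row 5
Move 4: O drops in col 4, lands at row 4
Move 5: X drops in col 3, lands at row 4
Move 6: O drops in col 4, lands at row 3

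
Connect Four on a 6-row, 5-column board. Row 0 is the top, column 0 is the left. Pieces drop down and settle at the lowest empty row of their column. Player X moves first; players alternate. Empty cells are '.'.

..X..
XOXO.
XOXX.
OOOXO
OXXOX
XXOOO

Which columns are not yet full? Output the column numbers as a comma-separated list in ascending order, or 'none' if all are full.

col 0: top cell = '.' → open
col 1: top cell = '.' → open
col 2: top cell = 'X' → FULL
col 3: top cell = '.' → open
col 4: top cell = '.' → open

Answer: 0,1,3,4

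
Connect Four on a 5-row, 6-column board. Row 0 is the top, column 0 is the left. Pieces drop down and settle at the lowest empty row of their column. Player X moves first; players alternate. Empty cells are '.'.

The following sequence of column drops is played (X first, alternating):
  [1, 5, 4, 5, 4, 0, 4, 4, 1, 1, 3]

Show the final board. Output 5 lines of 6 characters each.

Move 1: X drops in col 1, lands at row 4
Move 2: O drops in col 5, lands at row 4
Move 3: X drops in col 4, lands at row 4
Move 4: O drops in col 5, lands at row 3
Move 5: X drops in col 4, lands at row 3
Move 6: O drops in col 0, lands at row 4
Move 7: X drops in col 4, lands at row 2
Move 8: O drops in col 4, lands at row 1
Move 9: X drops in col 1, lands at row 3
Move 10: O drops in col 1, lands at row 2
Move 11: X drops in col 3, lands at row 4

Answer: ......
....O.
.O..X.
.X..XO
OX.XXO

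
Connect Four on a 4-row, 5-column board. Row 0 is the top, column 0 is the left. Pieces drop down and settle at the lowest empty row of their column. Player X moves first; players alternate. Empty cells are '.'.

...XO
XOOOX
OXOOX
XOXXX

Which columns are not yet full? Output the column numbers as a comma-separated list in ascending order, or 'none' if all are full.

col 0: top cell = '.' → open
col 1: top cell = '.' → open
col 2: top cell = '.' → open
col 3: top cell = 'X' → FULL
col 4: top cell = 'O' → FULL

Answer: 0,1,2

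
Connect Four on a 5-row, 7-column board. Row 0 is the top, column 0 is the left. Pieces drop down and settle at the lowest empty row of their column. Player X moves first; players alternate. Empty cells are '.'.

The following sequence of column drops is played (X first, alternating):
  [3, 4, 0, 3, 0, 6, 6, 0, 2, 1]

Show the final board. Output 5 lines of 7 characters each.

Move 1: X drops in col 3, lands at row 4
Move 2: O drops in col 4, lands at row 4
Move 3: X drops in col 0, lands at row 4
Move 4: O drops in col 3, lands at row 3
Move 5: X drops in col 0, lands at row 3
Move 6: O drops in col 6, lands at row 4
Move 7: X drops in col 6, lands at row 3
Move 8: O drops in col 0, lands at row 2
Move 9: X drops in col 2, lands at row 4
Move 10: O drops in col 1, lands at row 4

Answer: .......
.......
O......
X..O..X
XOXXO.O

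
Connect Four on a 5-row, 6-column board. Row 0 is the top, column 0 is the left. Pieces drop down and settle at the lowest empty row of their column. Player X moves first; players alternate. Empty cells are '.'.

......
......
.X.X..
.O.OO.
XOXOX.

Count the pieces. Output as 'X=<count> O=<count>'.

X=5 O=5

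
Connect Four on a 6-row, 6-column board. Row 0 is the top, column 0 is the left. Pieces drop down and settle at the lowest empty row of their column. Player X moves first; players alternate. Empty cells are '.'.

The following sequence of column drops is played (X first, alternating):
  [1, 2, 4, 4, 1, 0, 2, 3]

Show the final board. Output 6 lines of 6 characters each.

Move 1: X drops in col 1, lands at row 5
Move 2: O drops in col 2, lands at row 5
Move 3: X drops in col 4, lands at row 5
Move 4: O drops in col 4, lands at row 4
Move 5: X drops in col 1, lands at row 4
Move 6: O drops in col 0, lands at row 5
Move 7: X drops in col 2, lands at row 4
Move 8: O drops in col 3, lands at row 5

Answer: ......
......
......
......
.XX.O.
OXOOX.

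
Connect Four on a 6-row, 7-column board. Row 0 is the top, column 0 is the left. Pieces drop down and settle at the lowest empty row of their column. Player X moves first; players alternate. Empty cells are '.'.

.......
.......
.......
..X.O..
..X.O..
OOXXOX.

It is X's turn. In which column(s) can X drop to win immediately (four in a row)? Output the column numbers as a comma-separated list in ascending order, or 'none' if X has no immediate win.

Answer: 2

Derivation:
col 0: drop X → no win
col 1: drop X → no win
col 2: drop X → WIN!
col 3: drop X → no win
col 4: drop X → no win
col 5: drop X → no win
col 6: drop X → no win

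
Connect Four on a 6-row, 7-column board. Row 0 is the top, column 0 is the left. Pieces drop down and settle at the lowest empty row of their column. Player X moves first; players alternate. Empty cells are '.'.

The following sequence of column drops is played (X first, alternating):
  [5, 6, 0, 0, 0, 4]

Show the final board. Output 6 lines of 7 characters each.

Answer: .......
.......
.......
X......
O......
X...OXO

Derivation:
Move 1: X drops in col 5, lands at row 5
Move 2: O drops in col 6, lands at row 5
Move 3: X drops in col 0, lands at row 5
Move 4: O drops in col 0, lands at row 4
Move 5: X drops in col 0, lands at row 3
Move 6: O drops in col 4, lands at row 5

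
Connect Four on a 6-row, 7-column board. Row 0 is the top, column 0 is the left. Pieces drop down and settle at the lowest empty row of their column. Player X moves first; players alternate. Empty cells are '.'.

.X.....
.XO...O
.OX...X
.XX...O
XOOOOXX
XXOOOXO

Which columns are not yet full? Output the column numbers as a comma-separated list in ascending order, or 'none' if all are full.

Answer: 0,2,3,4,5,6

Derivation:
col 0: top cell = '.' → open
col 1: top cell = 'X' → FULL
col 2: top cell = '.' → open
col 3: top cell = '.' → open
col 4: top cell = '.' → open
col 5: top cell = '.' → open
col 6: top cell = '.' → open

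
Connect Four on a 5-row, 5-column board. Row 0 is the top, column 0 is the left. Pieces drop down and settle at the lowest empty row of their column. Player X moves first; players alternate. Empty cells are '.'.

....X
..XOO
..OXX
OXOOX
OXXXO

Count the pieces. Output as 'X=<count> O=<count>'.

X=9 O=8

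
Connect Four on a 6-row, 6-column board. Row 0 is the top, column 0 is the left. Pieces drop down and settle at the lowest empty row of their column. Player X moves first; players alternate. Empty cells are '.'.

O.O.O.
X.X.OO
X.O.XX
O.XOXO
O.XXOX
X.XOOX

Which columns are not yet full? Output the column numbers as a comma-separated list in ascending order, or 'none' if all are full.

Answer: 1,3,5

Derivation:
col 0: top cell = 'O' → FULL
col 1: top cell = '.' → open
col 2: top cell = 'O' → FULL
col 3: top cell = '.' → open
col 4: top cell = 'O' → FULL
col 5: top cell = '.' → open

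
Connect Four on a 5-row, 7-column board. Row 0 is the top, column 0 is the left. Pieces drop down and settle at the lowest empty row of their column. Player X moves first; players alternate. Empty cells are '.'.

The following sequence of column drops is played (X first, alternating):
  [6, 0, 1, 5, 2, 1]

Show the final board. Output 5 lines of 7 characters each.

Move 1: X drops in col 6, lands at row 4
Move 2: O drops in col 0, lands at row 4
Move 3: X drops in col 1, lands at row 4
Move 4: O drops in col 5, lands at row 4
Move 5: X drops in col 2, lands at row 4
Move 6: O drops in col 1, lands at row 3

Answer: .......
.......
.......
.O.....
OXX..OX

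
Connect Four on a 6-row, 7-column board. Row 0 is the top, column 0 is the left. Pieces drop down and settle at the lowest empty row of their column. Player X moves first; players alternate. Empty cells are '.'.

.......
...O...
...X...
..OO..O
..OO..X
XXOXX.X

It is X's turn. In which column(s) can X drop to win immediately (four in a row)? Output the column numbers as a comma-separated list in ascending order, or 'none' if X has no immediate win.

Answer: 5

Derivation:
col 0: drop X → no win
col 1: drop X → no win
col 2: drop X → no win
col 3: drop X → no win
col 4: drop X → no win
col 5: drop X → WIN!
col 6: drop X → no win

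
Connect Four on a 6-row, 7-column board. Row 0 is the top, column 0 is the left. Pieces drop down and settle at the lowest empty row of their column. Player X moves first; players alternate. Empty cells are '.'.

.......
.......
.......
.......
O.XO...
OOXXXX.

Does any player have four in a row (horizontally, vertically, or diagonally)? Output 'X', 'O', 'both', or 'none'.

X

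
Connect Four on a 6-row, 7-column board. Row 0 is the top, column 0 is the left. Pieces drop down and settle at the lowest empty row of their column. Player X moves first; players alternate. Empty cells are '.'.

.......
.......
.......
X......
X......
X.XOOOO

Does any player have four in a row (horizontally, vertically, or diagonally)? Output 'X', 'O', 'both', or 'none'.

O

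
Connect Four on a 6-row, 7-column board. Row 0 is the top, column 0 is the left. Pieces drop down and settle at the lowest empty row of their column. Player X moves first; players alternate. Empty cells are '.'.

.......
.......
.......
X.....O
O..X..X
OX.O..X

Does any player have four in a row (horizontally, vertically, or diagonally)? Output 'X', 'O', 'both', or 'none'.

none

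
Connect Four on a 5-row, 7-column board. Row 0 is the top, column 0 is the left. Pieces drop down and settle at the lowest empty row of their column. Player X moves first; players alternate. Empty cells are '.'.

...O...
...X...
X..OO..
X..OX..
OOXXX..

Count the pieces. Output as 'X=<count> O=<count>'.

X=7 O=6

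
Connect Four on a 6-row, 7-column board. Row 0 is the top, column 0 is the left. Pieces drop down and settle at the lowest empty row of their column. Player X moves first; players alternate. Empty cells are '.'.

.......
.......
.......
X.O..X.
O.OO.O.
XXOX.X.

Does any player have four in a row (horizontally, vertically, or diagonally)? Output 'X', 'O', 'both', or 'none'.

none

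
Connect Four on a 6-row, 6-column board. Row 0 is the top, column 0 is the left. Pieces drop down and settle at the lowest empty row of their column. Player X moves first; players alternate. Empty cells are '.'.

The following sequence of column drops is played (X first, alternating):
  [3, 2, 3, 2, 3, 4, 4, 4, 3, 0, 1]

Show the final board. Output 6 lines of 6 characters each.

Move 1: X drops in col 3, lands at row 5
Move 2: O drops in col 2, lands at row 5
Move 3: X drops in col 3, lands at row 4
Move 4: O drops in col 2, lands at row 4
Move 5: X drops in col 3, lands at row 3
Move 6: O drops in col 4, lands at row 5
Move 7: X drops in col 4, lands at row 4
Move 8: O drops in col 4, lands at row 3
Move 9: X drops in col 3, lands at row 2
Move 10: O drops in col 0, lands at row 5
Move 11: X drops in col 1, lands at row 5

Answer: ......
......
...X..
...XO.
..OXX.
OXOXO.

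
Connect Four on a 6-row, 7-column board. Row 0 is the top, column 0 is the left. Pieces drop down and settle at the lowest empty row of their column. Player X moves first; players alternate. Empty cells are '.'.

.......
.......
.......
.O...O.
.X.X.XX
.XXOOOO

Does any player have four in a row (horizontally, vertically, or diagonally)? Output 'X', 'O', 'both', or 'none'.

O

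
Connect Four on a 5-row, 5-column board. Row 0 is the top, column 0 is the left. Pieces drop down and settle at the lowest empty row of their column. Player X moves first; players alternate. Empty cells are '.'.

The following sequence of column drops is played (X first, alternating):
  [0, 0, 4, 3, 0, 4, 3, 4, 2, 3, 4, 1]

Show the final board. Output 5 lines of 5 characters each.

Answer: .....
....X
X..OO
O..XO
XOXOX

Derivation:
Move 1: X drops in col 0, lands at row 4
Move 2: O drops in col 0, lands at row 3
Move 3: X drops in col 4, lands at row 4
Move 4: O drops in col 3, lands at row 4
Move 5: X drops in col 0, lands at row 2
Move 6: O drops in col 4, lands at row 3
Move 7: X drops in col 3, lands at row 3
Move 8: O drops in col 4, lands at row 2
Move 9: X drops in col 2, lands at row 4
Move 10: O drops in col 3, lands at row 2
Move 11: X drops in col 4, lands at row 1
Move 12: O drops in col 1, lands at row 4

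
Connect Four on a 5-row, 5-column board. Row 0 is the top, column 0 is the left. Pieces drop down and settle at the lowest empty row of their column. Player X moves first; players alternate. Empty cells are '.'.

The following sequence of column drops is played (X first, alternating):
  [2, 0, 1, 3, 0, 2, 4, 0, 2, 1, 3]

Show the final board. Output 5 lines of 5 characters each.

Answer: .....
.....
O.X..
XOOX.
OXXOX

Derivation:
Move 1: X drops in col 2, lands at row 4
Move 2: O drops in col 0, lands at row 4
Move 3: X drops in col 1, lands at row 4
Move 4: O drops in col 3, lands at row 4
Move 5: X drops in col 0, lands at row 3
Move 6: O drops in col 2, lands at row 3
Move 7: X drops in col 4, lands at row 4
Move 8: O drops in col 0, lands at row 2
Move 9: X drops in col 2, lands at row 2
Move 10: O drops in col 1, lands at row 3
Move 11: X drops in col 3, lands at row 3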